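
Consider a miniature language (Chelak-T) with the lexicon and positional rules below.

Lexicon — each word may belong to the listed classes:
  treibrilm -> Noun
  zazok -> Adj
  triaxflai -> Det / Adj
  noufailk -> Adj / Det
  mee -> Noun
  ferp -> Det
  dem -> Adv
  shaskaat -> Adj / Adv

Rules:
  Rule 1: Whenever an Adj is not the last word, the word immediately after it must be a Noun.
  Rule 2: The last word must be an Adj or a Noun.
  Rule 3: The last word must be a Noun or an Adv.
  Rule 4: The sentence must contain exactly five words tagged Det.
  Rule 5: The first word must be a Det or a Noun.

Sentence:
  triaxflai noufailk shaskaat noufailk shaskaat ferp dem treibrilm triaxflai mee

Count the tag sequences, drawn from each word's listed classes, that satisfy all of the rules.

1

Candidates per position — 1:triaxflai {Det,Adj}; 2:noufailk {Adj,Det}; 3:shaskaat {Adj,Adv}; 4:noufailk {Adj,Det}; 5:shaskaat {Adj,Adv}; 6:ferp {Det}; 7:dem {Adv}; 8:treibrilm {Noun}; 9:triaxflai {Det,Adj}; 10:mee {Noun}.
There are 64 candidate sequences in total.
The sequences that satisfy every rule: Det Det Adv Det Adv Det Adv Noun Det Noun.
Count = 1.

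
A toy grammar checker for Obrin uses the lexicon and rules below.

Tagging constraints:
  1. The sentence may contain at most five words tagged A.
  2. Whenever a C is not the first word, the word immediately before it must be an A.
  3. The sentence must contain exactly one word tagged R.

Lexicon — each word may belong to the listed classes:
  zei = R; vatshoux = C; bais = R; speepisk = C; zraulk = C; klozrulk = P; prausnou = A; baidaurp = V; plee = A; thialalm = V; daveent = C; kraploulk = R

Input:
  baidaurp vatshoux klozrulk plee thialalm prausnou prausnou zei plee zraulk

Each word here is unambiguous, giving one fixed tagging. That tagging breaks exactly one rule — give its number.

2

Fixed tagging: V C P A V A A R A C.
Applying the rules: R1 pass, R2 fail, R3 pass.
Only rule 2 fails.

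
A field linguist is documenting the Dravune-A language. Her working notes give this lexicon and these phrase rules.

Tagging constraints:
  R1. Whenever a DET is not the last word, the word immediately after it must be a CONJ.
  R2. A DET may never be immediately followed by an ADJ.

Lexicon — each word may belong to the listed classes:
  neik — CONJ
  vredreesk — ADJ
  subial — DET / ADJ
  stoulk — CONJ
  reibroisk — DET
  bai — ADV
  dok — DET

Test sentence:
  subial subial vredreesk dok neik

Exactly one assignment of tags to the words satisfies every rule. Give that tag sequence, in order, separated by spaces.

ADJ ADJ ADJ DET CONJ

Candidates per position — 1:subial {DET,ADJ}; 2:subial {DET,ADJ}; 3:vredreesk {ADJ}; 4:dok {DET}; 5:neik {CONJ}.
At position 1, choosing DET makes rule 1 impossible to satisfy; hence ADJ.
At position 2, choosing DET makes rule 1 impossible to satisfy; hence ADJ.
So the tagging must be: ADJ ADJ ADJ DET CONJ.
Checking: rule 1 ✓; rule 2 ✓.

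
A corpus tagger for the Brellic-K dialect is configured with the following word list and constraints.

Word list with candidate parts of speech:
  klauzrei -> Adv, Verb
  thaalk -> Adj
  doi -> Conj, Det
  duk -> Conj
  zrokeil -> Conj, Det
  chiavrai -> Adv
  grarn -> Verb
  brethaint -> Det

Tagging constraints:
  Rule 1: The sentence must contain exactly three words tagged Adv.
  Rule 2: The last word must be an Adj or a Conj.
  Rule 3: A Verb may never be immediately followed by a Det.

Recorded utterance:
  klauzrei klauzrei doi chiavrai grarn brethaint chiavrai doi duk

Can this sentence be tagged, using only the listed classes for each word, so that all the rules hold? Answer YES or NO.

NO

Candidates per position — 1:klauzrei {Adv,Verb}; 2:klauzrei {Adv,Verb}; 3:doi {Conj,Det}; 4:chiavrai {Adv}; 5:grarn {Verb}; 6:brethaint {Det}; 7:chiavrai {Adv}; 8:doi {Conj,Det}; 9:duk {Conj}.
Rule 3 cannot be satisfied by any choice of tags from the lexicon.
So there is no consistent tagging.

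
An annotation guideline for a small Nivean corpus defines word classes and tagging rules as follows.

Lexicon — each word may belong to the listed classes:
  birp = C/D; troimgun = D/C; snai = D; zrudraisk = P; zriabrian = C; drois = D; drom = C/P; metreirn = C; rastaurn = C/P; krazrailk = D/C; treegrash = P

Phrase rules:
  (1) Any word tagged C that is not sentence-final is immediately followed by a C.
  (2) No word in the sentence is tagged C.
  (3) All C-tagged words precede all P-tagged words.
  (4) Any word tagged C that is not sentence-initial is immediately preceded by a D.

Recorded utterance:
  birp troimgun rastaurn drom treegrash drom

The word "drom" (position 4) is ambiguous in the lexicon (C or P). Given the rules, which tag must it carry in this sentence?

Candidates per position — 1:birp {C,D}; 2:troimgun {D,C}; 3:rastaurn {C,P}; 4:drom {C,P}; 5:treegrash {P}; 6:drom {C,P}.
Position 1: C is ruled out by rule 1; that leaves D.
Position 2: C is ruled out by rule 1; that leaves D.
Position 3: C is ruled out by rule 1; that leaves P.
Position 4: C is ruled out by rule 1; that leaves P.
Position 6: C is ruled out by rule 2; that leaves P.
That leaves exactly one tagging: D D P P P P.
Check: rule 1 holds; rule 2 holds; rule 3 holds; rule 4 holds.

P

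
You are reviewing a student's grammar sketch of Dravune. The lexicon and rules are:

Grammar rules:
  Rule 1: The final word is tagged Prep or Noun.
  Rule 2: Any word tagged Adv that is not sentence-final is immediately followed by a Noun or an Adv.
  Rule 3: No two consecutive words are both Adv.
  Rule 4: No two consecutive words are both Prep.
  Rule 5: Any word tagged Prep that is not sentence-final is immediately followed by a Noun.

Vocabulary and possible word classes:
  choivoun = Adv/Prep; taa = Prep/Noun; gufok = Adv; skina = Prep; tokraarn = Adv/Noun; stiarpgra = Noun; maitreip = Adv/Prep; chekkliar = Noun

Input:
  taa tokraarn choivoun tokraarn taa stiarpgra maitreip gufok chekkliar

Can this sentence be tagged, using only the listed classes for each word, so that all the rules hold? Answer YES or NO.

NO

Candidates per position — 1:taa {Prep,Noun}; 2:tokraarn {Adv,Noun}; 3:choivoun {Adv,Prep}; 4:tokraarn {Adv,Noun}; 5:taa {Prep,Noun}; 6:stiarpgra {Noun}; 7:maitreip {Adv,Prep}; 8:gufok {Adv}; 9:chekkliar {Noun}.
Every candidate sequence violates at least one rule; no consistent tagging exists.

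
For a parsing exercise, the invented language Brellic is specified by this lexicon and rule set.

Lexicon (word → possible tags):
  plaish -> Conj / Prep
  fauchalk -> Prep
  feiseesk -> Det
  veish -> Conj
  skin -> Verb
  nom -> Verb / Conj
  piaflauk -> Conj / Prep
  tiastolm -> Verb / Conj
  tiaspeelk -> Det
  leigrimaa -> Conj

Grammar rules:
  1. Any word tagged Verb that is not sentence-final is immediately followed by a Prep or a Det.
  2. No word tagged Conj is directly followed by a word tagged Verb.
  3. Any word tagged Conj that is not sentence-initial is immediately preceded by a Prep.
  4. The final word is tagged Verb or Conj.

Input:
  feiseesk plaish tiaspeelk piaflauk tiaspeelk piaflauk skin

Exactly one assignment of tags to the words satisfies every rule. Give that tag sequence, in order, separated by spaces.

Candidates per position — 1:feiseesk {Det}; 2:plaish {Conj,Prep}; 3:tiaspeelk {Det}; 4:piaflauk {Conj,Prep}; 5:tiaspeelk {Det}; 6:piaflauk {Conj,Prep}; 7:skin {Verb}.
At position 2, choosing Conj makes rule 3 impossible to satisfy; hence Prep.
At position 4, choosing Conj makes rule 3 impossible to satisfy; hence Prep.
At position 6, choosing Conj makes rule 2 impossible to satisfy; hence Prep.
So the tagging must be: Det Prep Det Prep Det Prep Verb.
Rule-by-rule: rule 1 ok; rule 2 ok; rule 3 ok; rule 4 ok.

Det Prep Det Prep Det Prep Verb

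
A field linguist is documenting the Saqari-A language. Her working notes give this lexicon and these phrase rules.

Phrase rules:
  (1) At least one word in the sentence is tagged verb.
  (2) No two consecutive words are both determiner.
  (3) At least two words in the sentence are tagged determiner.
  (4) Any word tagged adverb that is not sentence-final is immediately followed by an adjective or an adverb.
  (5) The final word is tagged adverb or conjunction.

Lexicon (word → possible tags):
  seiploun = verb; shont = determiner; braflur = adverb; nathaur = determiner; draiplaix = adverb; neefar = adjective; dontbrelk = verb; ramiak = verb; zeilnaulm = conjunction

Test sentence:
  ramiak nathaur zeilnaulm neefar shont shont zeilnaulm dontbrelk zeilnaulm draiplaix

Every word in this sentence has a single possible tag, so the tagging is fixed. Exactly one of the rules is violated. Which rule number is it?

Fixed tagging: verb determiner conjunction adjective determiner determiner conjunction verb conjunction adverb.
Applying the rules: R1 holds, R2 violated, R3 holds, R4 holds, R5 holds.
Only rule 2 fails.

2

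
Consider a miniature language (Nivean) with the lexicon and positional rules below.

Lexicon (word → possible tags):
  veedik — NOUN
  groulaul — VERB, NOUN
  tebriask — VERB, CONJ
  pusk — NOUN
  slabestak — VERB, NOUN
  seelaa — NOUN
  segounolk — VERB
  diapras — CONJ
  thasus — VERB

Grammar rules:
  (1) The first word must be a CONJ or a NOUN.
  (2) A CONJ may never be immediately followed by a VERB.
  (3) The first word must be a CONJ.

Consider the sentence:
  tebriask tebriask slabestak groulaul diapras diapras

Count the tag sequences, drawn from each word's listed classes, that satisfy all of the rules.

2

Candidates per position — 1:tebriask {VERB,CONJ}; 2:tebriask {VERB,CONJ}; 3:slabestak {VERB,NOUN}; 4:groulaul {VERB,NOUN}; 5:diapras {CONJ}; 6:diapras {CONJ}.
There are 16 candidate sequences in total.
The sequences that satisfy every rule: CONJ CONJ NOUN VERB CONJ CONJ; CONJ CONJ NOUN NOUN CONJ CONJ.
Count = 2.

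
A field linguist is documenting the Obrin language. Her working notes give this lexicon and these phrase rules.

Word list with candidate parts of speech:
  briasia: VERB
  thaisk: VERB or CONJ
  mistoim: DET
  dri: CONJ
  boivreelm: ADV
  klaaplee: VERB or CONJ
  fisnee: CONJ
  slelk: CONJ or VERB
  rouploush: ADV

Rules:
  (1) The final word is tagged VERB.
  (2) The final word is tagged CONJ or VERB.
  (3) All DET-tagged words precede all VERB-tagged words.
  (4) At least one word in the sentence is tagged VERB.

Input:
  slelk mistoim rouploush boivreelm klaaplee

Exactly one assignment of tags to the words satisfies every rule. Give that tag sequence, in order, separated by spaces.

Candidates per position — 1:slelk {CONJ,VERB}; 2:mistoim {DET}; 3:rouploush {ADV}; 4:boivreelm {ADV}; 5:klaaplee {VERB,CONJ}.
Position 1: tagging it VERB would leave rule 3 unsatisfiable, so it must be CONJ.
Position 5: tagging it CONJ would leave rule 1 unsatisfiable, so it must be VERB.
So the tagging must be: CONJ DET ADV ADV VERB.
Rule-by-rule: rule 1 satisfied; rule 2 satisfied; rule 3 satisfied; rule 4 satisfied.

CONJ DET ADV ADV VERB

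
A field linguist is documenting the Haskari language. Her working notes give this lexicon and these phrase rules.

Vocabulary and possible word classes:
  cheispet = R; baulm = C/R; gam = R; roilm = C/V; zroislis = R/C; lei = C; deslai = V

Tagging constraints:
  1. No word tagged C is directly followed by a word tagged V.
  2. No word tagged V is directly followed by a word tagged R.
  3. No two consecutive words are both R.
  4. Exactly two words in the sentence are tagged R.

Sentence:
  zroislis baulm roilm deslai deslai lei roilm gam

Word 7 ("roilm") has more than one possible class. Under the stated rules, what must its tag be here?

C

Candidates per position — 1:zroislis {R,C}; 2:baulm {C,R}; 3:roilm {C,V}; 4:deslai {V}; 5:deslai {V}; 6:lei {C}; 7:roilm {C,V}; 8:gam {R}.
If word 2 were C, no tagging could satisfy rule 1; so word 2 is R.
If word 3 were C, no tagging could satisfy rule 1; so word 3 is V.
If word 7 were V, no tagging could satisfy rule 1; so word 7 is C.
If word 1 were R, no tagging could satisfy rule 3; so word 1 is C.
That leaves exactly one tagging: C R V V V C C R.
Rule-by-rule: rule 1 satisfied; rule 2 satisfied; rule 3 satisfied; rule 4 satisfied.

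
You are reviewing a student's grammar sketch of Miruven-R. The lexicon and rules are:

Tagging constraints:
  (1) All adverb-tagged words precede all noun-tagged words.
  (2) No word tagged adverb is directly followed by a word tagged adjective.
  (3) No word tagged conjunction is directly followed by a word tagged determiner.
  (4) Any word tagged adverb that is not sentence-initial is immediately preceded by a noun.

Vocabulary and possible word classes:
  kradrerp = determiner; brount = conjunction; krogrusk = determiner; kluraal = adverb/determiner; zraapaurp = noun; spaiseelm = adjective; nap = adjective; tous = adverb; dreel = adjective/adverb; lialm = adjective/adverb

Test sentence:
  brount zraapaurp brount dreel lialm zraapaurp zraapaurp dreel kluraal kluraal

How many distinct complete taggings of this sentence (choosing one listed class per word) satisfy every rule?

Candidates per position — 1:brount {conjunction}; 2:zraapaurp {noun}; 3:brount {conjunction}; 4:dreel {adjective,adverb}; 5:lialm {adjective,adverb}; 6:zraapaurp {noun}; 7:zraapaurp {noun}; 8:dreel {adjective,adverb}; 9:kluraal {adverb,determiner}; 10:kluraal {adverb,determiner}.
There are 32 candidate sequences in total.
The sequences that satisfy every rule: conjunction noun conjunction adjective adjective noun noun adjective determiner determiner.
Count = 1.

1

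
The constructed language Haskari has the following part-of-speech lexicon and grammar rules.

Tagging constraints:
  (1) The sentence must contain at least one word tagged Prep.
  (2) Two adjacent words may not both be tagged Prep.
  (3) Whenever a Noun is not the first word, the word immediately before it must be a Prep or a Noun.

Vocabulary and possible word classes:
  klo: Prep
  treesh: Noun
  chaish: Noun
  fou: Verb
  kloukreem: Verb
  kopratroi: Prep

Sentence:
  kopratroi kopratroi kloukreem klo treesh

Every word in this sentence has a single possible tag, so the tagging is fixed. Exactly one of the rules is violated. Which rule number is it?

Fixed tagging: Prep Prep Verb Prep Noun.
Rule check: R1 pass, R2 fail, R3 pass.
Only rule 2 fails.

2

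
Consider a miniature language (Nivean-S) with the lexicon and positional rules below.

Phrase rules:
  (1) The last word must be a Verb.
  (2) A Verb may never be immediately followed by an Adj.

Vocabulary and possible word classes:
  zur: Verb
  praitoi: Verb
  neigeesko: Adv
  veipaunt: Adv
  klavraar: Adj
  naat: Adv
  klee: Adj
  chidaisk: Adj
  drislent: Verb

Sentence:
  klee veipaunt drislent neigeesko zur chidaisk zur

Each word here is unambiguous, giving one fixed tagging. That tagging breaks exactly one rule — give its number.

2

Fixed tagging: Adj Adv Verb Adv Verb Adj Verb.
Checking each rule: R1 pass, R2 fail.
Only rule 2 fails.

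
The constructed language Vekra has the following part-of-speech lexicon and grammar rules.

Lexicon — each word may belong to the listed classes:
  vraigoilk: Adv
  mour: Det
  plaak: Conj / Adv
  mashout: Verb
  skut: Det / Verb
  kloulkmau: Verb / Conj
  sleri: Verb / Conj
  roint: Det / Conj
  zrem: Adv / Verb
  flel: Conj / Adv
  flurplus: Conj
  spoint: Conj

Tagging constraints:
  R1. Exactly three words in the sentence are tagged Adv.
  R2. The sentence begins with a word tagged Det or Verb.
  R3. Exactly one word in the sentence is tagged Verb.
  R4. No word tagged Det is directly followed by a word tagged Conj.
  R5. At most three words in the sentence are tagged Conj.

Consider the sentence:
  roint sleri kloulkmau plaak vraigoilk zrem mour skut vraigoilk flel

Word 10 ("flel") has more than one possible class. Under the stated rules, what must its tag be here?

Conj

Candidates per position — 1:roint {Det,Conj}; 2:sleri {Verb,Conj}; 3:kloulkmau {Verb,Conj}; 4:plaak {Conj,Adv}; 5:vraigoilk {Adv}; 6:zrem {Adv,Verb}; 7:mour {Det}; 8:skut {Det,Verb}; 9:vraigoilk {Adv}; 10:flel {Conj,Adv}.
Word 1 cannot be Conj — rule 2 would then fail for every completion. It is Det.
Word 2 cannot be Conj — rule 4 would then fail for every completion. It is Verb.
Word 3 cannot be Verb — rule 3 would then fail for every completion. It is Conj.
Word 6 cannot be Verb — rule 3 would then fail for every completion. It is Adv.
Word 8 cannot be Verb — rule 3 would then fail for every completion. It is Det.
Word 10 cannot be Adv — rule 1 would then fail for every completion. It is Conj.
Word 4 cannot be Adv — rule 1 would then fail for every completion. It is Conj.
The only consistent sequence is: Det Verb Conj Conj Adv Adv Det Det Adv Conj.
Checking: rule 1 ok; rule 2 ok; rule 3 ok; rule 4 ok; rule 5 ok.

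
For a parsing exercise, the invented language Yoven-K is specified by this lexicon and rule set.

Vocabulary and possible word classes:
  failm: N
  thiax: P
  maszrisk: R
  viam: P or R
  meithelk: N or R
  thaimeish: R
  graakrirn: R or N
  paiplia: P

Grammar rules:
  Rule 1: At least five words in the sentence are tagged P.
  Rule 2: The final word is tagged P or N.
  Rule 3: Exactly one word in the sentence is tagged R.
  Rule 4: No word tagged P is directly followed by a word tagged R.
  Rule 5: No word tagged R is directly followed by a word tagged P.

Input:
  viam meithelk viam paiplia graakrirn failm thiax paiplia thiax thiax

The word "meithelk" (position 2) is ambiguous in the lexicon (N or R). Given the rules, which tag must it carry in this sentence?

N

Candidates per position — 1:viam {P,R}; 2:meithelk {N,R}; 3:viam {P,R}; 4:paiplia {P}; 5:graakrirn {R,N}; 6:failm {N}; 7:thiax {P}; 8:paiplia {P}; 9:thiax {P}; 10:thiax {P}.
If word 2 were R, no tagging could satisfy rule 5; so word 2 is N.
If word 3 were R, no tagging could satisfy rule 5; so word 3 is P.
If word 5 were R, no tagging could satisfy rule 4; so word 5 is N.
If word 1 were P, no tagging could satisfy rule 3; so word 1 is R.
So the tagging must be: R N P P N N P P P P.
Checking: rule 1 satisfied; rule 2 satisfied; rule 3 satisfied; rule 4 satisfied; rule 5 satisfied.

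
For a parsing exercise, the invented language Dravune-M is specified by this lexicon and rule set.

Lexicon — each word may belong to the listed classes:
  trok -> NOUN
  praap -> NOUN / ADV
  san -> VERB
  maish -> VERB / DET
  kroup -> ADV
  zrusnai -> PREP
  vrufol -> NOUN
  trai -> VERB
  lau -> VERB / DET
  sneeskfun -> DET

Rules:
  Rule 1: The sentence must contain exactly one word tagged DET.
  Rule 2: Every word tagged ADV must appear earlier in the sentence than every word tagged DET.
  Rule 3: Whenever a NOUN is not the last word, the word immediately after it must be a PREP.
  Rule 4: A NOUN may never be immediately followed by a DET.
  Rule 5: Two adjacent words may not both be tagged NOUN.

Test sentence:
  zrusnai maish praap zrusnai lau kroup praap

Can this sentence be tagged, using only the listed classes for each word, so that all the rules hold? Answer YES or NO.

Candidates per position — 1:zrusnai {PREP}; 2:maish {VERB,DET}; 3:praap {NOUN,ADV}; 4:zrusnai {PREP}; 5:lau {VERB,DET}; 6:kroup {ADV}; 7:praap {NOUN,ADV}.
Every candidate sequence violates at least one rule; no consistent tagging exists.

NO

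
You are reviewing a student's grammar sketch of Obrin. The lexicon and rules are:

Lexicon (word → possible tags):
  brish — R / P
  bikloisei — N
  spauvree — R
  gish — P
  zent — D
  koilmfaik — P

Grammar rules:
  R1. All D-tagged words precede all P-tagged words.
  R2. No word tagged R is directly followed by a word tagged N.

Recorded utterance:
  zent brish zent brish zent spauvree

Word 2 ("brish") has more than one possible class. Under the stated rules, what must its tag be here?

Candidates per position — 1:zent {D}; 2:brish {R,P}; 3:zent {D}; 4:brish {R,P}; 5:zent {D}; 6:spauvree {R}.
Word 2 cannot be P — rule 1 would then fail for every completion. It is R.
Word 4 cannot be P — rule 1 would then fail for every completion. It is R.
So the tagging must be: D R D R D R.
Checking: rule 1 satisfied; rule 2 satisfied.

R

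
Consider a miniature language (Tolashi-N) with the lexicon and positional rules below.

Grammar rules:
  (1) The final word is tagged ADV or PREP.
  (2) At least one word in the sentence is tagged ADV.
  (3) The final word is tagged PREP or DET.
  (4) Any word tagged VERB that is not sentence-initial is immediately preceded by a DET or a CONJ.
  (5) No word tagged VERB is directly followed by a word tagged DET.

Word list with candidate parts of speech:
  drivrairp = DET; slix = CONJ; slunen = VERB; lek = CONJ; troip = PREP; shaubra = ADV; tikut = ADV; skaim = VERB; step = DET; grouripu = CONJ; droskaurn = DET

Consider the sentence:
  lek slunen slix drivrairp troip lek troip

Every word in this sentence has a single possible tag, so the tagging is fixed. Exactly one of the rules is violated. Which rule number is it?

2

Fixed tagging: CONJ VERB CONJ DET PREP CONJ PREP.
Applying the rules: R1 ✓, R2 ✗, R3 ✓, R4 ✓, R5 ✓.
Only rule 2 fails.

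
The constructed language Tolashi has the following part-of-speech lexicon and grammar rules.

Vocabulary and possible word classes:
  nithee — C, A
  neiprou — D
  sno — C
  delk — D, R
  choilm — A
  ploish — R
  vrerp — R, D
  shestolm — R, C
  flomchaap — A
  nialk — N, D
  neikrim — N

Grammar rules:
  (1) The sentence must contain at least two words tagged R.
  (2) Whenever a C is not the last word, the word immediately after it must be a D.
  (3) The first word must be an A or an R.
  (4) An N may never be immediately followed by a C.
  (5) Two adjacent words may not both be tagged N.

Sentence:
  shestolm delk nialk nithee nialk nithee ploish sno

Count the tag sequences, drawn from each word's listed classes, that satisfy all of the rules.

10

Candidates per position — 1:shestolm {R,C}; 2:delk {D,R}; 3:nialk {N,D}; 4:nithee {C,A}; 5:nialk {N,D}; 6:nithee {C,A}; 7:ploish {R}; 8:sno {C}.
There are 64 candidate sequences in total.
Checking each against the rules leaves 10 sequences.
Count = 10.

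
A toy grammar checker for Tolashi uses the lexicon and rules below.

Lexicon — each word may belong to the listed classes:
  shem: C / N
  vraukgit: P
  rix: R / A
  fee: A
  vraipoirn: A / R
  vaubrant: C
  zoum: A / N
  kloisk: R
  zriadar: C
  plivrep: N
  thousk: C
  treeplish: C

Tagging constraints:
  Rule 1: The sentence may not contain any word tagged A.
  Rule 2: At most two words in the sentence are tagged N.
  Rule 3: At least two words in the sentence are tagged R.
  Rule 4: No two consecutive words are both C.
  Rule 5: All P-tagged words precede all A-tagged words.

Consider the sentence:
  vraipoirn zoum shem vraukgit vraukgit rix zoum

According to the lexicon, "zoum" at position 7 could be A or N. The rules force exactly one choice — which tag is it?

Candidates per position — 1:vraipoirn {A,R}; 2:zoum {A,N}; 3:shem {C,N}; 4:vraukgit {P}; 5:vraukgit {P}; 6:rix {R,A}; 7:zoum {A,N}.
Word 1 cannot be A — rule 1 would then fail for every completion. It is R.
Word 2 cannot be A — rule 1 would then fail for every completion. It is N.
Word 6 cannot be A — rule 1 would then fail for every completion. It is R.
Word 7 cannot be A — rule 1 would then fail for every completion. It is N.
Word 3 cannot be N — rule 2 would then fail for every completion. It is C.
The only consistent sequence is: R N C P P R N.
Check: rule 1 holds; rule 2 holds; rule 3 holds; rule 4 holds; rule 5 holds.

N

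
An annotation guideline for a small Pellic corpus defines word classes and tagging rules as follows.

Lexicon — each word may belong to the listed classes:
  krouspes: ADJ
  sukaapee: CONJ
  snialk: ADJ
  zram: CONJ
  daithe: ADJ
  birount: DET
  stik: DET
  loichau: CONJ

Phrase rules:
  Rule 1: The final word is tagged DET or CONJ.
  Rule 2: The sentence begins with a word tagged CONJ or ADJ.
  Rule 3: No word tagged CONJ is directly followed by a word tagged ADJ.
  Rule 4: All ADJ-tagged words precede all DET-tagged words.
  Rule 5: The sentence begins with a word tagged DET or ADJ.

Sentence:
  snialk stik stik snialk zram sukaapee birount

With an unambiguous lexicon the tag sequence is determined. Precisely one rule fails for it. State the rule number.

Fixed tagging: ADJ DET DET ADJ CONJ CONJ DET.
Checking each rule: R1 holds, R2 holds, R3 holds, R4 violated, R5 holds.
Only rule 4 fails.

4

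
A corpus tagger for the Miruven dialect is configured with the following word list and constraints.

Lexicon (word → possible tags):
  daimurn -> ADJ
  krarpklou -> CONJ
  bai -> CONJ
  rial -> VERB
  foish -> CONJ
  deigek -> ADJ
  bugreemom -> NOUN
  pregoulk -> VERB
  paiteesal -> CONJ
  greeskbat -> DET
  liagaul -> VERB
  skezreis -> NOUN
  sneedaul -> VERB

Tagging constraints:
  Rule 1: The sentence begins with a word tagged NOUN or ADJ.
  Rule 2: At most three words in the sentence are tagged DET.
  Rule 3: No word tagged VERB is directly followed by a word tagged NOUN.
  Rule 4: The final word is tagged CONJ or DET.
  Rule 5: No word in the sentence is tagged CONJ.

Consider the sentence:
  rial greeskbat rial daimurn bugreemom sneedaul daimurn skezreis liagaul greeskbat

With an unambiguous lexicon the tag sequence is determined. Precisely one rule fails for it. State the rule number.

1

Fixed tagging: VERB DET VERB ADJ NOUN VERB ADJ NOUN VERB DET.
Applying the rules: R1 violated, R2 holds, R3 holds, R4 holds, R5 holds.
Only rule 1 fails.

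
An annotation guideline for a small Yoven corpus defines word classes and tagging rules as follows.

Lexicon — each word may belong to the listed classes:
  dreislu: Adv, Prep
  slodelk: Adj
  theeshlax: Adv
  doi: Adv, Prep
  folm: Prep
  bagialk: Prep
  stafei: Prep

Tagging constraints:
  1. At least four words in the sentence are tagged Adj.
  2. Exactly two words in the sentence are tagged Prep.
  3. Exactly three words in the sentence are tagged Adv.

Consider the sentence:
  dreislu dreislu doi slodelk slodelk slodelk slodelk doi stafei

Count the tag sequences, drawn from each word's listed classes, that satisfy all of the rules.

4

Candidates per position — 1:dreislu {Adv,Prep}; 2:dreislu {Adv,Prep}; 3:doi {Adv,Prep}; 4:slodelk {Adj}; 5:slodelk {Adj}; 6:slodelk {Adj}; 7:slodelk {Adj}; 8:doi {Adv,Prep}; 9:stafei {Prep}.
There are 16 candidate sequences in total.
The sequences that satisfy every rule: Adv Adv Adv Adj Adj Adj Adj Prep Prep; Adv Adv Prep Adj Adj Adj Adj Adv Prep; Adv Prep Adv Adj Adj Adj Adj Adv Prep; Prep Adv Adv Adj Adj Adj Adj Adv Prep.
Count = 4.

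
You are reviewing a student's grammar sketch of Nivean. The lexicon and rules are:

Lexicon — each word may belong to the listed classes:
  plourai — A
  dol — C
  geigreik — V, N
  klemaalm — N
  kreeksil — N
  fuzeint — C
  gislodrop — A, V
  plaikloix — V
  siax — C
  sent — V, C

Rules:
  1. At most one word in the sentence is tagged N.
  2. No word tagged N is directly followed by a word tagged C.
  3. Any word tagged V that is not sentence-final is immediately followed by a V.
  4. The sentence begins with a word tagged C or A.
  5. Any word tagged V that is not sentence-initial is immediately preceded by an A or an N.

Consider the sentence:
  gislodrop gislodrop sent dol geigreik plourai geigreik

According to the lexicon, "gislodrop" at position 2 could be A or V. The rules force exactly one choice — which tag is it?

Candidates per position — 1:gislodrop {A,V}; 2:gislodrop {A,V}; 3:sent {V,C}; 4:dol {C}; 5:geigreik {V,N}; 6:plourai {A}; 7:geigreik {V,N}.
Word 1 cannot be V — rule 3 would then fail for every completion. It is A.
Word 2 cannot be V — rule 3 would then fail for every completion. It is A.
Word 3 cannot be V — rule 3 would then fail for every completion. It is C.
Word 5 cannot be V — rule 3 would then fail for every completion. It is N.
Word 7 cannot be N — rule 1 would then fail for every completion. It is V.
The unique satisfying tagging is: A A C C N A V.
Rule-by-rule: rule 1 satisfied; rule 2 satisfied; rule 3 satisfied; rule 4 satisfied; rule 5 satisfied.

A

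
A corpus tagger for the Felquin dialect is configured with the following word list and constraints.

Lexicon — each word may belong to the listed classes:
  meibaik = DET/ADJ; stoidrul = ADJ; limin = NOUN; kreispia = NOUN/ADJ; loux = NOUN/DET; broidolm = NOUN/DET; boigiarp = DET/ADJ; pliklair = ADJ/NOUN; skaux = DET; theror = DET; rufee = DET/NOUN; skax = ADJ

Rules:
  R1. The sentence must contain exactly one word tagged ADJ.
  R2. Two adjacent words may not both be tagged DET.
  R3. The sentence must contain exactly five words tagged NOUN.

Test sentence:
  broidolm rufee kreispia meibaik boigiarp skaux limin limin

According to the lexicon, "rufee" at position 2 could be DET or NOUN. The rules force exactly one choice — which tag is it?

Candidates per position — 1:broidolm {NOUN,DET}; 2:rufee {DET,NOUN}; 3:kreispia {NOUN,ADJ}; 4:meibaik {DET,ADJ}; 5:boigiarp {DET,ADJ}; 6:skaux {DET}; 7:limin {NOUN}; 8:limin {NOUN}.
If word 1 were DET, no tagging could satisfy rule 3; so word 1 is NOUN.
If word 2 were DET, no tagging could satisfy rule 3; so word 2 is NOUN.
If word 3 were ADJ, no tagging could satisfy rule 3; so word 3 is NOUN.
If word 5 were DET, no tagging could satisfy rule 2; so word 5 is ADJ.
If word 4 were ADJ, no tagging could satisfy rule 1; so word 4 is DET.
So the tagging must be: NOUN NOUN NOUN DET ADJ DET NOUN NOUN.
Verifying each rule — rule 1 satisfied; rule 2 satisfied; rule 3 satisfied.

NOUN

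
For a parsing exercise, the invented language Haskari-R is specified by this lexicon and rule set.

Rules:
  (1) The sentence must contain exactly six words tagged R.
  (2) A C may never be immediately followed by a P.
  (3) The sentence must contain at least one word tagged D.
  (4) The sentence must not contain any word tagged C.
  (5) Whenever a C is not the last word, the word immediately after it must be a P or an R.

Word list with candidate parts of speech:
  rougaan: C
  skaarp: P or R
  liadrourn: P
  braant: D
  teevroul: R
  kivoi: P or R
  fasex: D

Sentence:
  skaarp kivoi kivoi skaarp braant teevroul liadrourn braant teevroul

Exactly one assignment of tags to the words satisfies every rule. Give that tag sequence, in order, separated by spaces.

Candidates per position — 1:skaarp {P,R}; 2:kivoi {P,R}; 3:kivoi {P,R}; 4:skaarp {P,R}; 5:braant {D}; 6:teevroul {R}; 7:liadrourn {P}; 8:braant {D}; 9:teevroul {R}.
At position 1, choosing P makes rule 1 impossible to satisfy; hence R.
At position 2, choosing P makes rule 1 impossible to satisfy; hence R.
At position 3, choosing P makes rule 1 impossible to satisfy; hence R.
At position 4, choosing P makes rule 1 impossible to satisfy; hence R.
That leaves exactly one tagging: R R R R D R P D R.
Check: rule 1 ok; rule 2 ok; rule 3 ok; rule 4 ok; rule 5 ok.

R R R R D R P D R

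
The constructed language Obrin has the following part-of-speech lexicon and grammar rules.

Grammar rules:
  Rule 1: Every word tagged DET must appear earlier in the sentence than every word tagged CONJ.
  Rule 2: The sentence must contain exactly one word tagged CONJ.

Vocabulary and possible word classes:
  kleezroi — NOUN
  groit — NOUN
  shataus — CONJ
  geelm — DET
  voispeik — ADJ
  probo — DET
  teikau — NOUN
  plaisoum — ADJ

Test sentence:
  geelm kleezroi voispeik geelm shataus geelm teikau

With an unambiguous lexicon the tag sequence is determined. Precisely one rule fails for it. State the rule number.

1

Fixed tagging: DET NOUN ADJ DET CONJ DET NOUN.
Applying the rules: R1 violated, R2 holds.
Only rule 1 fails.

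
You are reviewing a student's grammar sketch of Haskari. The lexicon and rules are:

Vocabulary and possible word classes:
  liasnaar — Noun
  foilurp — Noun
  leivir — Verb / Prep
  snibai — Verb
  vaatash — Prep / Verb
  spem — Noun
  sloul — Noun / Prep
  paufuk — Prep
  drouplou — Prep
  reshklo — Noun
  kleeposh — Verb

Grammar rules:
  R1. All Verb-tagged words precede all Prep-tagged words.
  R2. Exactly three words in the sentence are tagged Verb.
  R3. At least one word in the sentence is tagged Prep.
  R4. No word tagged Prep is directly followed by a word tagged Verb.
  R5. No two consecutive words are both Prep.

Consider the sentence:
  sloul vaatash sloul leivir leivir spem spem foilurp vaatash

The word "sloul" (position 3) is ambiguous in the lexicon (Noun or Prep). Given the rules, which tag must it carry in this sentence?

Candidates per position — 1:sloul {Noun,Prep}; 2:vaatash {Prep,Verb}; 3:sloul {Noun,Prep}; 4:leivir {Verb,Prep}; 5:leivir {Verb,Prep}; 6:spem {Noun}; 7:spem {Noun}; 8:foilurp {Noun}; 9:vaatash {Prep,Verb}.
Position 3: the remaining choice is settled jointly with positions 1, 2, 4, 5, 9 — only Noun at position 3 is part of a tagging that satisfies every rule.
The only consistent sequence is: Noun Verb Noun Verb Verb Noun Noun Noun Prep.
Rule-by-rule: rule 1 ok; rule 2 ok; rule 3 ok; rule 4 ok; rule 5 ok.

Noun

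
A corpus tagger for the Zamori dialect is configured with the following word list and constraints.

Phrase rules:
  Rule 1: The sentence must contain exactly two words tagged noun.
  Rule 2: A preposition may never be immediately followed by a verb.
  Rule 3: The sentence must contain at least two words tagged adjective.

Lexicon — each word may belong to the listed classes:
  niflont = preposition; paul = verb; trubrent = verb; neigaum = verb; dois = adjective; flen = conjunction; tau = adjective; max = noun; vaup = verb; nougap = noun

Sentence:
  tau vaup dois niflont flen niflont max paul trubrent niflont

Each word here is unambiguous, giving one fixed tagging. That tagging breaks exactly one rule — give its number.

Fixed tagging: adjective verb adjective preposition conjunction preposition noun verb verb preposition.
Rule check: R1 fail, R2 pass, R3 pass.
Only rule 1 fails.

1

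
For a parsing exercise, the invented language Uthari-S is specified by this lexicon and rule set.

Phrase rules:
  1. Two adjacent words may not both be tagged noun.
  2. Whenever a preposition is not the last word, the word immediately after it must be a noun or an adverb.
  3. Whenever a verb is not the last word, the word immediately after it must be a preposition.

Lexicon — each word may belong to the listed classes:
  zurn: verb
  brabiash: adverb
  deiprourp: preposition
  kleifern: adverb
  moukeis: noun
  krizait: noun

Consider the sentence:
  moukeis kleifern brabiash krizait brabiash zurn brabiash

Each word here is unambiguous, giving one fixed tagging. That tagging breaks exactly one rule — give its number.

Fixed tagging: noun adverb adverb noun adverb verb adverb.
Checking each rule: R1 pass, R2 pass, R3 fail.
Only rule 3 fails.

3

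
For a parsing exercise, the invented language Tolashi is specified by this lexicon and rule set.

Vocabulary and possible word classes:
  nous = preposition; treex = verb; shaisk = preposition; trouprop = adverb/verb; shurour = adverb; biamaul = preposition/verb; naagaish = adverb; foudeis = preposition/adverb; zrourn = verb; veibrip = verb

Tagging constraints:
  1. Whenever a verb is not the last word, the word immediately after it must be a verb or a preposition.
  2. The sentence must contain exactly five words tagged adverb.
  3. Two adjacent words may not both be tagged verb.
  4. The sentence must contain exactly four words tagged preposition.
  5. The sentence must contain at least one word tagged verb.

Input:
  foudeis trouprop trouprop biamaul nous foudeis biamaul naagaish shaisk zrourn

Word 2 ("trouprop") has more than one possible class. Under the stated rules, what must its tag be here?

adverb

Candidates per position — 1:foudeis {preposition,adverb}; 2:trouprop {adverb,verb}; 3:trouprop {adverb,verb}; 4:biamaul {preposition,verb}; 5:nous {preposition}; 6:foudeis {preposition,adverb}; 7:biamaul {preposition,verb}; 8:naagaish {adverb}; 9:shaisk {preposition}; 10:zrourn {verb}.
Position 1: tagging it preposition would leave rule 2 unsatisfiable, so it must be adverb.
Position 2: tagging it verb would leave rule 2 unsatisfiable, so it must be adverb.
Position 3: tagging it verb would leave rule 2 unsatisfiable, so it must be adverb.
Position 6: tagging it preposition would leave rule 2 unsatisfiable, so it must be adverb.
Position 7: tagging it verb would leave rule 1 unsatisfiable, so it must be preposition.
Position 4: tagging it verb would leave rule 4 unsatisfiable, so it must be preposition.
The only consistent sequence is: adverb adverb adverb preposition preposition adverb preposition adverb preposition verb.
Verifying each rule — rule 1 ok; rule 2 ok; rule 3 ok; rule 4 ok; rule 5 ok.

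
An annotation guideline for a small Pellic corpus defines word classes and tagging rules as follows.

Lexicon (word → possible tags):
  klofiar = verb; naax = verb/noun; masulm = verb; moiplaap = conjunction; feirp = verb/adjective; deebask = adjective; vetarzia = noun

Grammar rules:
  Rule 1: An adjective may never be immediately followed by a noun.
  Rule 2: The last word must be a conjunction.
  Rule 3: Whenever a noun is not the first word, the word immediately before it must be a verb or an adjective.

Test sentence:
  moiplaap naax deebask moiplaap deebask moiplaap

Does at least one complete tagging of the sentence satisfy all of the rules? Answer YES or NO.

YES

Candidates per position — 1:moiplaap {conjunction}; 2:naax {verb,noun}; 3:deebask {adjective}; 4:moiplaap {conjunction}; 5:deebask {adjective}; 6:moiplaap {conjunction}.
One satisfying assignment: conjunction verb adjective conjunction adjective conjunction.
Check: rule 1 ✓; rule 2 ✓; rule 3 ✓.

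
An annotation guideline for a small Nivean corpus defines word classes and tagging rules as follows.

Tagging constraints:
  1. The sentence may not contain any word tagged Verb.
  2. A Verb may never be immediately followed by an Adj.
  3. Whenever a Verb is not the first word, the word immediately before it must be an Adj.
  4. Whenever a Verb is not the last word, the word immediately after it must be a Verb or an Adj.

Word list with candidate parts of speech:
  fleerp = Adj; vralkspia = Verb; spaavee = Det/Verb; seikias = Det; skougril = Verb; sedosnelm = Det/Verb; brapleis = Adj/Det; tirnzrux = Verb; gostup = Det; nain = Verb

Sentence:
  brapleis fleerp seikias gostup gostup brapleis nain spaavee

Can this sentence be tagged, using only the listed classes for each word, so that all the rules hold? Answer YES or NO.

Candidates per position — 1:brapleis {Adj,Det}; 2:fleerp {Adj}; 3:seikias {Det}; 4:gostup {Det}; 5:gostup {Det}; 6:brapleis {Adj,Det}; 7:nain {Verb}; 8:spaavee {Det,Verb}.
Rule 1 cannot be satisfied by any choice of tags from the lexicon.
So there is no consistent tagging.

NO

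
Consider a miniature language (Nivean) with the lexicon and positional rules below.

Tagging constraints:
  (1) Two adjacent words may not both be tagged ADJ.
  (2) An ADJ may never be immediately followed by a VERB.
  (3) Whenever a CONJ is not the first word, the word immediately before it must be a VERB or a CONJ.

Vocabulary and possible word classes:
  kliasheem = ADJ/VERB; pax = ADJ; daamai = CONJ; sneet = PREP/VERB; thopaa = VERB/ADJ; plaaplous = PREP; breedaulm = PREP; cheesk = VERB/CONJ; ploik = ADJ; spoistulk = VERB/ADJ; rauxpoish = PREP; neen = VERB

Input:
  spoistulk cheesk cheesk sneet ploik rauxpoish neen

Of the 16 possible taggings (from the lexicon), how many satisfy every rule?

8

Candidates per position — 1:spoistulk {VERB,ADJ}; 2:cheesk {VERB,CONJ}; 3:cheesk {VERB,CONJ}; 4:sneet {PREP,VERB}; 5:ploik {ADJ}; 6:rauxpoish {PREP}; 7:neen {VERB}.
There are 16 candidate sequences in total.
Checking each against the rules leaves 8 sequences.
Count = 8.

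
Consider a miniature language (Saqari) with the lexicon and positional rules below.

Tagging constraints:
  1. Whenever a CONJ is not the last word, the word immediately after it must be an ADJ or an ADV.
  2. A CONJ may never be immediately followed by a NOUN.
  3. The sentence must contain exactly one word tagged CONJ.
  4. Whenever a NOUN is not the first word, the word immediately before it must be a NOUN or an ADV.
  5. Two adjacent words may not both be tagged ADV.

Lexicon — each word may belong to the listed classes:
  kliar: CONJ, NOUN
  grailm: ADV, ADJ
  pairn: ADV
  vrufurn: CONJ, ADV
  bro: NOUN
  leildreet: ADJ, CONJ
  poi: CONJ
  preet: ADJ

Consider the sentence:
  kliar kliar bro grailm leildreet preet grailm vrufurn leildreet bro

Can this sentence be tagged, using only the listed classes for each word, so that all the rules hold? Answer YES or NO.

NO

Candidates per position — 1:kliar {CONJ,NOUN}; 2:kliar {CONJ,NOUN}; 3:bro {NOUN}; 4:grailm {ADV,ADJ}; 5:leildreet {ADJ,CONJ}; 6:preet {ADJ}; 7:grailm {ADV,ADJ}; 8:vrufurn {CONJ,ADV}; 9:leildreet {ADJ,CONJ}; 10:bro {NOUN}.
Rule 4 cannot be satisfied by any choice of tags from the lexicon.
So there is no consistent tagging.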